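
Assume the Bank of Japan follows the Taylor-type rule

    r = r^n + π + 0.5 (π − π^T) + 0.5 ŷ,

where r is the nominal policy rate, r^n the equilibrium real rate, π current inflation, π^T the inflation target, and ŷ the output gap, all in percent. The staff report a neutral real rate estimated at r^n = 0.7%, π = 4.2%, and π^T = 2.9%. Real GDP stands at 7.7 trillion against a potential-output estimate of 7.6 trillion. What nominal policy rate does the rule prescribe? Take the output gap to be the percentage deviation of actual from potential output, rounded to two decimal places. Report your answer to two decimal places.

Output gap = 100 × (7.7 − 7.6) / 7.6 = 1.32%.
r = 0.70 + 4.20 + 0.5 × (4.20 − 2.90) + 0.5 × 1.32
   = 0.70 + 4.2 + 0.65 + 0.66 = 6.21

6.21%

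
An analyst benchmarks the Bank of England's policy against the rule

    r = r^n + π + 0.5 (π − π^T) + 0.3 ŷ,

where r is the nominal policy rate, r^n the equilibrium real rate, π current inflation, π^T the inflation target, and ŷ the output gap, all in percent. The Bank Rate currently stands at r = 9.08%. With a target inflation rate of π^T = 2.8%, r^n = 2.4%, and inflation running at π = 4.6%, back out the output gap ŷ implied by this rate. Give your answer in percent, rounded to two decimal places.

3.93%

0.3 ŷ = 9.08 − 2.4 − 4.6 − 0.5 × (4.6 − 2.8) = 1.18
ŷ = 1.18 / 0.3 = 3.93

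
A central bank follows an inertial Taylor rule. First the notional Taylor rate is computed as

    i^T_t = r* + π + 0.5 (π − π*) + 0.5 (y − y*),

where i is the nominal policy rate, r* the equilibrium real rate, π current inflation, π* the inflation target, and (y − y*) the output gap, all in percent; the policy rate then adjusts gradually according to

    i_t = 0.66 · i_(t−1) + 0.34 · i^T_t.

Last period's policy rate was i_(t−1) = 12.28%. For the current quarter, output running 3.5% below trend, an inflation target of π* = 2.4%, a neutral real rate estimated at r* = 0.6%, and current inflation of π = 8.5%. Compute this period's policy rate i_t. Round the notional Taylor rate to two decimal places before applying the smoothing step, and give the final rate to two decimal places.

Output 3.5% below potential → (y − y*) = -3.5.
i^T_t = 0.6 + 8.5 + 0.5 × (8.5 − 2.4) + 0.5 × (-3.5)
   = 0.6 + 8.5 + 3.05 − 1.75 = 10.40
i_t = 0.66 × 12.28 + 0.34 × 10.40 = 8.1048 + 3.536 = 11.64

11.64%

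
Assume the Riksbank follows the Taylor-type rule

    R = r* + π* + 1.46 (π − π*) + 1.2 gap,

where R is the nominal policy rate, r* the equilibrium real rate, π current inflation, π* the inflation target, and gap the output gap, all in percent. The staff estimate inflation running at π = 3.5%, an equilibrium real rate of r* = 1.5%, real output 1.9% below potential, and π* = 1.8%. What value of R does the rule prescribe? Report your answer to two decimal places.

Output 1.9% below potential → gap = -1.9.
R = 1.5 + 1.8 + 1.46 × (3.5 − 1.8) + 1.2 × (-1.9)
   = 1.5 + 1.8 + 2.482 − 2.28 = 3.50

3.50%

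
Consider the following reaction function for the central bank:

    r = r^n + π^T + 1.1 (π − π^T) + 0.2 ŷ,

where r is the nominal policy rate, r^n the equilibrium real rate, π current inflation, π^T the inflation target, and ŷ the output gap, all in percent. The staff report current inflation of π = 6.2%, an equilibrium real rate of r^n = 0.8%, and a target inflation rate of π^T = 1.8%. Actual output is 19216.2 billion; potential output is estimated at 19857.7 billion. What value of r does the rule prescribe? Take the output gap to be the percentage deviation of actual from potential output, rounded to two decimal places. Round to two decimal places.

6.79%

Output gap = 100 × (19216.2 − 19857.7) / 19857.7 = -3.23%.
r = 0.80 + 1.80 + 1.1 × (6.20 − 1.80) + 0.2 × (-3.23)
   = 0.80 + 1.8 + 4.84 − 0.646 = 6.79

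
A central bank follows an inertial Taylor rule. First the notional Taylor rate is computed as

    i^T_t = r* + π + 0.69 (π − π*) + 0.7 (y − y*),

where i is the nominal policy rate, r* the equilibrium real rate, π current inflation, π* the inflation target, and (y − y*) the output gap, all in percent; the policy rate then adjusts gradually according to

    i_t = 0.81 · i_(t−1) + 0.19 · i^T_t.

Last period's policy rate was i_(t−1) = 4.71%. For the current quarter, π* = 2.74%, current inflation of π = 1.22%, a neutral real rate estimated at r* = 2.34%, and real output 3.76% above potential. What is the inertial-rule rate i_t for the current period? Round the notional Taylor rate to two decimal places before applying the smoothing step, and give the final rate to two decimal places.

4.79%

Output 3.76% above potential → (y − y*) = 3.76.
i^T_t = 2.34 + 1.22 + 0.69 × (1.22 − 2.74) + 0.7 × 3.76
   = 2.34 + 1.22 − 1.0488 + 2.632 = 5.14
i_t = 0.81 × 4.71 + 0.19 × 5.14 = 3.8151 + 0.9766 = 4.79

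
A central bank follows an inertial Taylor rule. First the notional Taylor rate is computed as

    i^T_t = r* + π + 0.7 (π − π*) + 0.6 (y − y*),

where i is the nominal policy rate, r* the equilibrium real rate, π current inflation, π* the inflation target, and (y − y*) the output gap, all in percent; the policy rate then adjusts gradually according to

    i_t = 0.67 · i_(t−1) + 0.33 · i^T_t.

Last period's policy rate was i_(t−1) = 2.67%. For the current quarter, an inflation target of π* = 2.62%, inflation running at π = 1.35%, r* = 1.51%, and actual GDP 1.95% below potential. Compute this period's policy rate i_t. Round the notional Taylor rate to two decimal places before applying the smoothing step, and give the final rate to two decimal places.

2.05%

Output 1.95% below potential → (y − y*) = -1.95.
i^T_t = 1.51 + 1.35 + 0.7 × (1.35 − 2.62) + 0.6 × (-1.95)
   = 1.51 + 1.35 − 0.889 − 1.17 = 0.80
i_t = 0.67 × 2.67 + 0.33 × 0.80 = 1.7889 + 0.264 = 2.05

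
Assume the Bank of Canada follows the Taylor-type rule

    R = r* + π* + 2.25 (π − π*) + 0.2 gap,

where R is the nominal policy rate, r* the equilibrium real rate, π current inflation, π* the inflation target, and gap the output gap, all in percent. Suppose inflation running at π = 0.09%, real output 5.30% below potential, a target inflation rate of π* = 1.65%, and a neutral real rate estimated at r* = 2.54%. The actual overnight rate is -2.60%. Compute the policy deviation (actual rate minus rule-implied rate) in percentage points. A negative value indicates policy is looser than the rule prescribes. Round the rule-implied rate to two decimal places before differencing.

-2.22 pp

Output 5.30% below potential → gap = -5.30.
R = 2.54 + 1.65 + 2.25 × (0.09 − 1.65) + 0.2 × (-5.30)
   = 2.54 + 1.65 − 3.51 − 1.06 = -0.38
Deviation = -2.60 − (-0.38) = -2.22 pp.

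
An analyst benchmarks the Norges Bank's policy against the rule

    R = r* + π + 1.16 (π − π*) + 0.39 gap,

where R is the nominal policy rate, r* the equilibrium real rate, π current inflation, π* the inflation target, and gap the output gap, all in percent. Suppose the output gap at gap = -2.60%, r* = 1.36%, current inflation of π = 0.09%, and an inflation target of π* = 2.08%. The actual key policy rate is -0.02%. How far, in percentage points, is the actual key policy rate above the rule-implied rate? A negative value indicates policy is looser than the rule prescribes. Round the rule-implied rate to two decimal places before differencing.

R = 1.36 + 0.09 + 1.16 × (0.09 − 2.08) + 0.39 × (-2.60)
   = 1.36 + 0.09 − 2.3084 − 1.014 = -1.87
Deviation = -0.02 − (-1.87) = 1.85 pp.

1.85 pp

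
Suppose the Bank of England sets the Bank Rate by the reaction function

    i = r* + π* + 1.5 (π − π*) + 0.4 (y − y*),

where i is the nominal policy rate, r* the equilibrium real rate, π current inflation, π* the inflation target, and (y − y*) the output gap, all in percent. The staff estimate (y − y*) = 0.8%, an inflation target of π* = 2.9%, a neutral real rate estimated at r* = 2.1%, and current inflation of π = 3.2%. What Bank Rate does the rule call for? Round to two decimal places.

i = 2.1 + 2.9 + 1.5 × (3.2 − 2.9) + 0.4 × 0.8
   = 2.1 + 2.9 + 0.45 + 0.32 = 5.77

5.77%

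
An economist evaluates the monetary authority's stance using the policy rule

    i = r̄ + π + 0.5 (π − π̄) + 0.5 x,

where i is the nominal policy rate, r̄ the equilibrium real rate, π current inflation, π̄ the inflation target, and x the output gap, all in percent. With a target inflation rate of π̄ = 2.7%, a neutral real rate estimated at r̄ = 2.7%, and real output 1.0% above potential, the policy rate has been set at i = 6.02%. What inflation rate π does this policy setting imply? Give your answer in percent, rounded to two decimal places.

Output 1.0% above potential → x = 1.0.
Collecting π: i = r̄ + (1 + 0.5) π − 0.5 π̄ + 0.5 x
1.5 π = 6.02 − 2.7 + 0.5 × 2.7 − 0.5 × 1.0 = 4.17
π = 4.17 / 1.5 = 2.78

2.78%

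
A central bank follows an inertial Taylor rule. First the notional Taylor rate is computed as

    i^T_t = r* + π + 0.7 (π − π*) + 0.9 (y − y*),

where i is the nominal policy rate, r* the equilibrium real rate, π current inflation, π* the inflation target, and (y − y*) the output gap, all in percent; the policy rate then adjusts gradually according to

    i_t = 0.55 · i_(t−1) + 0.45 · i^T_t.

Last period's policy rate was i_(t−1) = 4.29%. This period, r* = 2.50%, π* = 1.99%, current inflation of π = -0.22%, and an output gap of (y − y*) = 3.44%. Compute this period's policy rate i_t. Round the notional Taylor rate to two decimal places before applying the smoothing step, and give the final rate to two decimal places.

i^T_t = 2.50 + (-0.22) + 0.7 × (-0.22 − 1.99) + 0.9 × 3.44
   = 2.50 − 0.22 − 1.547 + 3.096 = 3.83
i_t = 0.55 × 4.29 + 0.45 × 3.83 = 2.3595 + 1.7235 = 4.08

4.08%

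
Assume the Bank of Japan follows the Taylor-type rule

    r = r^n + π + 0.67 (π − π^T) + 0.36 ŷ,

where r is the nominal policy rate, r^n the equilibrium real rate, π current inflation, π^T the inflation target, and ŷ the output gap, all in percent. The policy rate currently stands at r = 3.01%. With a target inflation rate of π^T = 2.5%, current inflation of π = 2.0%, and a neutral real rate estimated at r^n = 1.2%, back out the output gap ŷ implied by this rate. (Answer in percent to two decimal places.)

0.40%

0.36 ŷ = 3.01 − 1.2 − 2.0 − 0.67 × (2.0 − 2.5) = 0.145
ŷ = 0.145 / 0.36 = 0.40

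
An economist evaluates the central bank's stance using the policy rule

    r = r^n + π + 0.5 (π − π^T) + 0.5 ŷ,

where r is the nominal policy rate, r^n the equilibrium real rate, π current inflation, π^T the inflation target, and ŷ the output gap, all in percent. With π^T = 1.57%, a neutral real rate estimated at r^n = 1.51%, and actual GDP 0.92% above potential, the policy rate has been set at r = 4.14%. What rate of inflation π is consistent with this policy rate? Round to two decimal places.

Output 0.92% above potential → ŷ = 0.92.
Collecting π: r = r^n + (1 + 0.5) π − 0.5 π^T + 0.5 ŷ
1.5 π = 4.14 − 1.51 + 0.5 × 1.57 − 0.5 × 0.92 = 2.955
π = 2.955 / 1.5 = 1.97

1.97%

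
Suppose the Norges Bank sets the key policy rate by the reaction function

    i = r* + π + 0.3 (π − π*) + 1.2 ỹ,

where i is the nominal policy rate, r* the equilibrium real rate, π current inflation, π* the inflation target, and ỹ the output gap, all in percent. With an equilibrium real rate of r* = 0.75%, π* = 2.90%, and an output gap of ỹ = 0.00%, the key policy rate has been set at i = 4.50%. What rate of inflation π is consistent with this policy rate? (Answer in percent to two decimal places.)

Collecting π: i = r* + (1 + 0.3) π − 0.3 π* + 1.2 ỹ
1.3 π = 4.50 − 0.75 + 0.3 × 2.90 − 1.2 × 0.00 = 4.62
π = 4.62 / 1.3 = 3.55

3.55%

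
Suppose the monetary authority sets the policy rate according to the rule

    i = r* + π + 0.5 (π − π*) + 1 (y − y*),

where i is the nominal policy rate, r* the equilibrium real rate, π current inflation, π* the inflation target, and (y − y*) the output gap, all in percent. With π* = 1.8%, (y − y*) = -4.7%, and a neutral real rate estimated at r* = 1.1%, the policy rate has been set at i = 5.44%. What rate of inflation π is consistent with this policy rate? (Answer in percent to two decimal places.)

Collecting π: i = r* + (1 + 0.5) π − 0.5 π* + 1 (y − y*)
1.5 π = 5.44 − 1.1 + 0.5 × 1.8 − 1 × (-4.7) = 9.94
π = 9.94 / 1.5 = 6.63

6.63%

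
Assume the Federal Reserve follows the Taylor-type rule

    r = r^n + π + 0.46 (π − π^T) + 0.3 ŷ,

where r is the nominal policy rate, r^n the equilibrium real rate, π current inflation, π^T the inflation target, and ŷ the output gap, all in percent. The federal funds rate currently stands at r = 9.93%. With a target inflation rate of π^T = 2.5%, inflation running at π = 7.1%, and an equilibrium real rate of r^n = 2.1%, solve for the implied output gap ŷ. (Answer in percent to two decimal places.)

0.3 ŷ = 9.93 − 2.1 − 7.1 − 0.46 × (7.1 − 2.5) = -1.386
ŷ = -1.386 / 0.3 = -4.62

-4.62%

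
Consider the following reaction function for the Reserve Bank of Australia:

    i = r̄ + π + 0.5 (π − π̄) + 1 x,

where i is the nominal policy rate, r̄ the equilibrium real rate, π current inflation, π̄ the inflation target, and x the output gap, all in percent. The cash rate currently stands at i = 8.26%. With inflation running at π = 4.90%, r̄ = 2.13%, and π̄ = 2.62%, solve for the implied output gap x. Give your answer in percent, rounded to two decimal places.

1 x = 8.26 − 2.13 − 4.90 − 0.5 × (4.90 − 2.62) = 0.09
x = 0.09 / 1 = 0.09

0.09%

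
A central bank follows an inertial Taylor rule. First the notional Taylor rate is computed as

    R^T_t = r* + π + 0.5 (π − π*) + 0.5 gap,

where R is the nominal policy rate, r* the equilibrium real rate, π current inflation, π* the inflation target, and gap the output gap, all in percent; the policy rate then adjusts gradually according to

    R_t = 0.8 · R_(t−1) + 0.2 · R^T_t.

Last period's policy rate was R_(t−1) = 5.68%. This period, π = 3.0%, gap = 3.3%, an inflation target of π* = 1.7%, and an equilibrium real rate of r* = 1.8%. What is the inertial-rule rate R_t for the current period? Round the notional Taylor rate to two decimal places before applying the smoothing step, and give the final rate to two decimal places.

R^T_t = 1.8 + 3.0 + 0.5 × (3.0 − 1.7) + 0.5 × 3.3
   = 1.8 + 3 + 0.65 + 1.65 = 7.10
R_t = 0.8 × 5.68 + 0.2 × 7.10 = 4.544 + 1.42 = 5.96

5.96%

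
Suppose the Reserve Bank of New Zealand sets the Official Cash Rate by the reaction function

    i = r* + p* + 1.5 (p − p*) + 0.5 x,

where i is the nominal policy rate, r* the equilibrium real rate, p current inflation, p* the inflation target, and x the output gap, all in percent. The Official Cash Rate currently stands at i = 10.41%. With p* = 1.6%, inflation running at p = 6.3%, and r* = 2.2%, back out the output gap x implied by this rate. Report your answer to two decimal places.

-0.88%

0.5 x = 10.41 − 2.2 − 1.6 − 1.5 × (6.3 − 1.6) = -0.44
x = -0.44 / 0.5 = -0.88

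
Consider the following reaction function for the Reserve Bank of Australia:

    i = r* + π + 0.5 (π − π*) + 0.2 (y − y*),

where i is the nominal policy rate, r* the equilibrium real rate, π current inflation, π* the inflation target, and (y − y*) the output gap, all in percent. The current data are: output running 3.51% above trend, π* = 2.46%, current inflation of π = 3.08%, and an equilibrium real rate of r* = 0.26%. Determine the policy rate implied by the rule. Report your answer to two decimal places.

Output 3.51% above potential → (y − y*) = 3.51.
i = 0.26 + 3.08 + 0.5 × (3.08 − 2.46) + 0.2 × 3.51
   = 0.26 + 3.08 + 0.31 + 0.702 = 4.35

4.35%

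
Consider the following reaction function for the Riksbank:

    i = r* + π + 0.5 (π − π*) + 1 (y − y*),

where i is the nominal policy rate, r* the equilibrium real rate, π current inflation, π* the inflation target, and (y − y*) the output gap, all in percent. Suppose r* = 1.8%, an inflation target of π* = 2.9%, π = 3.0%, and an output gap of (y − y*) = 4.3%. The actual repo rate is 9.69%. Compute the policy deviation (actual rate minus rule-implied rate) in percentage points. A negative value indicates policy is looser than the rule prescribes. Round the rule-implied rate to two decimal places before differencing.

0.54 pp

i = 1.8 + 3.0 + 0.5 × (3.0 − 2.9) + 1 × 4.3
   = 1.8 + 3 + 0.05 + 4.3 = 9.15
Deviation = 9.69 − 9.15 = 0.54 pp.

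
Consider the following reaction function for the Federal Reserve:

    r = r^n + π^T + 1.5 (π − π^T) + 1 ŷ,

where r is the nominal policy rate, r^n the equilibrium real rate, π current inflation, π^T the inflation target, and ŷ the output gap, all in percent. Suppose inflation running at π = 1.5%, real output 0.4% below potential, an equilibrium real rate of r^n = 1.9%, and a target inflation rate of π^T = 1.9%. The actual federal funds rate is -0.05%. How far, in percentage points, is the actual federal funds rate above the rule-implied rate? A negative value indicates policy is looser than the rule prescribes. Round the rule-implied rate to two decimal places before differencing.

-2.85 pp

Output 0.4% below potential → ŷ = -0.4.
r = 1.9 + 1.9 + 1.5 × (1.5 − 1.9) + 1 × (-0.4)
   = 1.9 + 1.9 − 0.6 − 0.4 = 2.80
Deviation = -0.05 − 2.80 = -2.85 pp.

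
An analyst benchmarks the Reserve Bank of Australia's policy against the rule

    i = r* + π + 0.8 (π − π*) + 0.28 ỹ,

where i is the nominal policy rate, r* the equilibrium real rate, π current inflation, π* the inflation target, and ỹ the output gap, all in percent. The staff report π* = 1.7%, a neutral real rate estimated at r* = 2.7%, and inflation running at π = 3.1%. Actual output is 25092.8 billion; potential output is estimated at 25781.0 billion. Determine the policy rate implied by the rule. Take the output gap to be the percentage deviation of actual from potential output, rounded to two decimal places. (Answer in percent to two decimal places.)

Output gap = 100 × (25092.8 − 25781.0) / 25781.0 = -2.67%.
i = 2.70 + 3.10 + 0.8 × (3.10 − 1.70) + 0.28 × (-2.67)
   = 2.70 + 3.1 + 1.12 − 0.7476 = 6.17

6.17%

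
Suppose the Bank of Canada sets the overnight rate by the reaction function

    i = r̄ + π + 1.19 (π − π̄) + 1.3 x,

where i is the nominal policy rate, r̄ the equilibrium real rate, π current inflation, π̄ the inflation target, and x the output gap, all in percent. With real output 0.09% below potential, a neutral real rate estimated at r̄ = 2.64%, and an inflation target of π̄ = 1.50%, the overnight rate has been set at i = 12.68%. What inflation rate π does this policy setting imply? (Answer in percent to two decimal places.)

Output 0.09% below potential → x = -0.09.
Collecting π: i = r̄ + (1 + 1.19) π − 1.19 π̄ + 1.3 x
2.19 π = 12.68 − 2.64 + 1.19 × 1.50 − 1.3 × (-0.09) = 11.942
π = 11.942 / 2.19 = 5.45

5.45%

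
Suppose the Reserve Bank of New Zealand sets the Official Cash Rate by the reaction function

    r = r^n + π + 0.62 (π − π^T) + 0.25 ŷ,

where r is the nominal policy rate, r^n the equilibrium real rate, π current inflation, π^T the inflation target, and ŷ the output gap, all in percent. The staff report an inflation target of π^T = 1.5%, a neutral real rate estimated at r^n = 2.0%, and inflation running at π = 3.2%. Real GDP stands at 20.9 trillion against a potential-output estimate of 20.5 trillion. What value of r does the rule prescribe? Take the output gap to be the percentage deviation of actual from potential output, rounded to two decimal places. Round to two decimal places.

6.74%

Output gap = 100 × (20.9 − 20.5) / 20.5 = 1.95%.
r = 2.00 + 3.20 + 0.62 × (3.20 − 1.50) + 0.25 × 1.95
   = 2.00 + 3.2 + 1.054 + 0.4875 = 6.74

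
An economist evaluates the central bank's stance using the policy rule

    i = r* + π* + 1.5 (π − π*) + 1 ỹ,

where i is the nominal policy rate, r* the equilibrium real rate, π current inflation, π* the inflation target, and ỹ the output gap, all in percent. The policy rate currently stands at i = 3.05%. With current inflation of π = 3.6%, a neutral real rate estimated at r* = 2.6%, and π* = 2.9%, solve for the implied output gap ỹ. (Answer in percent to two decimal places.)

-3.50%

1 ỹ = 3.05 − 2.6 − 2.9 − 1.5 × (3.6 − 2.9) = -3.5
ỹ = -3.5 / 1 = -3.50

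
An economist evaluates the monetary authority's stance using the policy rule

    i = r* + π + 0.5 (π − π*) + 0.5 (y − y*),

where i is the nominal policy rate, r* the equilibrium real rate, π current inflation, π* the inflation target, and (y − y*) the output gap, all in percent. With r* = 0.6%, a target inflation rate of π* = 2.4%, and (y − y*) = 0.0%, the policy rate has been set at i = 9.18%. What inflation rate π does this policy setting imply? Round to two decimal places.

Collecting π: i = r* + (1 + 0.5) π − 0.5 π* + 0.5 (y − y*)
1.5 π = 9.18 − 0.6 + 0.5 × 2.4 − 0.5 × 0.0 = 9.78
π = 9.78 / 1.5 = 6.52

6.52%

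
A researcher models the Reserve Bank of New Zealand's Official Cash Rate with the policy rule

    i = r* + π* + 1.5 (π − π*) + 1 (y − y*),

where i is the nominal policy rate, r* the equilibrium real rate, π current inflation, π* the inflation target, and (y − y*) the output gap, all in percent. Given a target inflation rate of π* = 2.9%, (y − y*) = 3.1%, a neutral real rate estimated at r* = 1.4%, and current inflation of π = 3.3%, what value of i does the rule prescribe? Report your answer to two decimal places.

i = 1.4 + 2.9 + 1.5 × (3.3 − 2.9) + 1 × 3.1
   = 1.4 + 2.9 + 0.6 + 3.1 = 8.00

8.00%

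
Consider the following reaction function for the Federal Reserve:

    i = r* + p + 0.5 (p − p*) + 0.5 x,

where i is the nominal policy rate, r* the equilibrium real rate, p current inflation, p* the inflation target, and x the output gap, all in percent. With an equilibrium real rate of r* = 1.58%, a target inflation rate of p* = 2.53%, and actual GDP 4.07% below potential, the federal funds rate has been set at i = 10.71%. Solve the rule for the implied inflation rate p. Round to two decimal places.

8.29%

Output 4.07% below potential → x = -4.07.
Collecting p: i = r* + (1 + 0.5) p − 0.5 p* + 0.5 x
1.5 p = 10.71 − 1.58 + 0.5 × 2.53 − 0.5 × (-4.07) = 12.43
p = 12.43 / 1.5 = 8.29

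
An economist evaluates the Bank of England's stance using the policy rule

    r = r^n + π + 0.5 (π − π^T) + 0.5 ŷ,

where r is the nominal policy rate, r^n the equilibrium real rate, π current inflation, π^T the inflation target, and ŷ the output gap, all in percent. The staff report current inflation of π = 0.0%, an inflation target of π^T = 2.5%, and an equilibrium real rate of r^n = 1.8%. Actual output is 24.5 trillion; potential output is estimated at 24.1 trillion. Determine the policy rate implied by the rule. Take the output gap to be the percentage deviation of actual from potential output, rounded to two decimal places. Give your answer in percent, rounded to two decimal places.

Output gap = 100 × (24.5 − 24.1) / 24.1 = 1.66%.
r = 1.80 + 0.00 + 0.5 × (0.00 − 2.50) + 0.5 × 1.66
   = 1.80 + 0 − 1.25 + 0.83 = 1.38

1.38%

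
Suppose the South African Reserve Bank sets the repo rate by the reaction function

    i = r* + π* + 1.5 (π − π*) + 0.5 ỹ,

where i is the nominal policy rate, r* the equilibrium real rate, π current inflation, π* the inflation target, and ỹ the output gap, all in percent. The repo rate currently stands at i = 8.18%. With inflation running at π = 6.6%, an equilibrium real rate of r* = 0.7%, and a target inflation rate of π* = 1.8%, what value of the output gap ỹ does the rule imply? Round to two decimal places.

0.5 ỹ = 8.18 − 0.7 − 1.8 − 1.5 × (6.6 − 1.8) = -1.52
ỹ = -1.52 / 0.5 = -3.04

-3.04%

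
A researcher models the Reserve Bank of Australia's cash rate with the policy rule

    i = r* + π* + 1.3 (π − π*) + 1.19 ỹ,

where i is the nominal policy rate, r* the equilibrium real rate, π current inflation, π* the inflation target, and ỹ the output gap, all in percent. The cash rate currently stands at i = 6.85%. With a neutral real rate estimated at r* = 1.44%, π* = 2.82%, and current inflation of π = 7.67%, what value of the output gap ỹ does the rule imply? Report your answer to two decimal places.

-3.12%

1.19 ỹ = 6.85 − 1.44 − 2.82 − 1.3 × (7.67 − 2.82) = -3.715
ỹ = -3.715 / 1.19 = -3.12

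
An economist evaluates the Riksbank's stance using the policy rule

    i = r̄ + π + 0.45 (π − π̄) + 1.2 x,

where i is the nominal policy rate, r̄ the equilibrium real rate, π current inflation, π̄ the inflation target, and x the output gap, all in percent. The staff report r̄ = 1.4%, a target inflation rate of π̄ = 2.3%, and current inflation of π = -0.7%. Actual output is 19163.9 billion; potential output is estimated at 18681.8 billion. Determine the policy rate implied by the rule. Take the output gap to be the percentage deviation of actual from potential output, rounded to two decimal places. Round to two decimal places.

2.45%

Output gap = 100 × (19163.9 − 18681.8) / 18681.8 = 2.58%.
i = 1.40 + (-0.70) + 0.45 × (-0.70 − 2.30) + 1.2 × 2.58
   = 1.40 − 0.7 − 1.35 + 3.096 = 2.45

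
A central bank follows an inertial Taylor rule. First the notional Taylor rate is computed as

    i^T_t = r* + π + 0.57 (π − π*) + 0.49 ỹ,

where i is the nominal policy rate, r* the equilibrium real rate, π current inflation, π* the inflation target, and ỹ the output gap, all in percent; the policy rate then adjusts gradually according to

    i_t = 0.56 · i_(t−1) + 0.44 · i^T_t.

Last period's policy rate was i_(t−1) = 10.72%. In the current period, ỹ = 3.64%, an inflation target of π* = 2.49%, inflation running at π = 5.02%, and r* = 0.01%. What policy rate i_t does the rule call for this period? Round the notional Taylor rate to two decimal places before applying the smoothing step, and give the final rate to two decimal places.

i^T_t = 0.01 + 5.02 + 0.57 × (5.02 − 2.49) + 0.49 × 3.64
   = 0.01 + 5.02 + 1.4421 + 1.7836 = 8.26
i_t = 0.56 × 10.72 + 0.44 × 8.26 = 6.0032 + 3.6344 = 9.64

9.64%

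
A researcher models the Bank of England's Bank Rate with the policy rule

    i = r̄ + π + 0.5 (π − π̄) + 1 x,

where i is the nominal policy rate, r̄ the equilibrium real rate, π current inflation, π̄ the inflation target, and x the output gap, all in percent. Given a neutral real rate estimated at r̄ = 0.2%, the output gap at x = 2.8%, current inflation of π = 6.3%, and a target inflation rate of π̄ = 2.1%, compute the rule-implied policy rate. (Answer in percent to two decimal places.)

11.40%

i = 0.2 + 6.3 + 0.5 × (6.3 − 2.1) + 1 × 2.8
   = 0.2 + 6.3 + 2.1 + 2.8 = 11.40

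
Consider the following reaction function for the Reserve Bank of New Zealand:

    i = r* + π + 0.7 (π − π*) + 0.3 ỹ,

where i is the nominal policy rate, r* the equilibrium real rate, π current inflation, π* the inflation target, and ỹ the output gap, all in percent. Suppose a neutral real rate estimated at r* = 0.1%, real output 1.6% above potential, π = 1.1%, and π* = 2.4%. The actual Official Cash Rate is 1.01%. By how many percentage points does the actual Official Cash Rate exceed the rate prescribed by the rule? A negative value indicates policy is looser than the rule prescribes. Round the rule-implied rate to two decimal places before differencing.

0.24 pp

Output 1.6% above potential → ỹ = 1.6.
i = 0.1 + 1.1 + 0.7 × (1.1 − 2.4) + 0.3 × 1.6
   = 0.1 + 1.1 − 0.91 + 0.48 = 0.77
Deviation = 1.01 − 0.77 = 0.24 pp.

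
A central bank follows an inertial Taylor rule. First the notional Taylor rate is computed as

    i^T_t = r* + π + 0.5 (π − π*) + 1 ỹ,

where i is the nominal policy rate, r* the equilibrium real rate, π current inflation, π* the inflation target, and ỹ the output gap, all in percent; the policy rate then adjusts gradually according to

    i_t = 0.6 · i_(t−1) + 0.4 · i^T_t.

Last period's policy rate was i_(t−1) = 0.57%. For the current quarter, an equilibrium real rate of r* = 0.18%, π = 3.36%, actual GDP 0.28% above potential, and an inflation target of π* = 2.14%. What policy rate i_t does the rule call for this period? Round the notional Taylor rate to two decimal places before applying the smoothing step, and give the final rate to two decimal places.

2.11%

Output 0.28% above potential → ỹ = 0.28.
i^T_t = 0.18 + 3.36 + 0.5 × (3.36 − 2.14) + 1 × 0.28
   = 0.18 + 3.36 + 0.61 + 0.28 = 4.43
i_t = 0.6 × 0.57 + 0.4 × 4.43 = 0.342 + 1.772 = 2.11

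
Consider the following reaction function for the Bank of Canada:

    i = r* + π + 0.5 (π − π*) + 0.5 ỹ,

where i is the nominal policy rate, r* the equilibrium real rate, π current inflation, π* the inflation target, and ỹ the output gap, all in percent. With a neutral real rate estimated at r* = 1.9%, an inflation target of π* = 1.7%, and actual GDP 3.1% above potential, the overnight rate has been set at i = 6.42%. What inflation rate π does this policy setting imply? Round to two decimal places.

Output 3.1% above potential → ỹ = 3.1.
Collecting π: i = r* + (1 + 0.5) π − 0.5 π* + 0.5 ỹ
1.5 π = 6.42 − 1.9 + 0.5 × 1.7 − 0.5 × 3.1 = 3.82
π = 3.82 / 1.5 = 2.55

2.55%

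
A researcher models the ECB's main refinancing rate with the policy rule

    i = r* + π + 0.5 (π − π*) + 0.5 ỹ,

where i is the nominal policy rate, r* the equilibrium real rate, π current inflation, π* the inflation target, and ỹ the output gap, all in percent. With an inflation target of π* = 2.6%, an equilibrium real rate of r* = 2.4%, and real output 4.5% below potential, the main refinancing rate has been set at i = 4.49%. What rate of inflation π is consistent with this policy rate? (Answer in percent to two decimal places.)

3.76%

Output 4.5% below potential → ỹ = -4.5.
Collecting π: i = r* + (1 + 0.5) π − 0.5 π* + 0.5 ỹ
1.5 π = 4.49 − 2.4 + 0.5 × 2.6 − 0.5 × (-4.5) = 5.64
π = 5.64 / 1.5 = 3.76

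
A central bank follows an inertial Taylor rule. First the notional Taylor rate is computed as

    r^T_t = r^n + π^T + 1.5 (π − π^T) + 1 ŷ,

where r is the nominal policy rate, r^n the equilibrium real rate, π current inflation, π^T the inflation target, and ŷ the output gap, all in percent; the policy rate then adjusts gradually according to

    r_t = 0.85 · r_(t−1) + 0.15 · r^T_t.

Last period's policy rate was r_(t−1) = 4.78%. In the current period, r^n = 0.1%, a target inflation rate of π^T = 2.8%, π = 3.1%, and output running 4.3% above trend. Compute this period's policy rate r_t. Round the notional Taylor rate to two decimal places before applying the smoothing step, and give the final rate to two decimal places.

Output 4.3% above potential → ŷ = 4.3.
r^T_t = 0.1 + 2.8 + 1.5 × (3.1 − 2.8) + 1 × 4.3
   = 0.1 + 2.8 + 0.45 + 4.3 = 7.65
r_t = 0.85 × 4.78 + 0.15 × 7.65 = 4.063 + 1.1475 = 5.21

5.21%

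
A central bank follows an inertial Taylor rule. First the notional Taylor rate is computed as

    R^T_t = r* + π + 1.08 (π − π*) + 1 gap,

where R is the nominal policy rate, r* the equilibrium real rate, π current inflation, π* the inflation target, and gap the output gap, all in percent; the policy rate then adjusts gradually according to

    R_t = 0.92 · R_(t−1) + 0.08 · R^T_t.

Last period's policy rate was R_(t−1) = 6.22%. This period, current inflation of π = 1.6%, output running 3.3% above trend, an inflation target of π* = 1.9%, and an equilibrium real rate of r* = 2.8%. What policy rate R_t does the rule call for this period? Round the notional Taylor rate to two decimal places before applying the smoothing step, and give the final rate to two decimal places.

Output 3.3% above potential → gap = 3.3.
R^T_t = 2.8 + 1.6 + 1.08 × (1.6 − 1.9) + 1 × 3.3
   = 2.8 + 1.6 − 0.324 + 3.3 = 7.38
R_t = 0.92 × 6.22 + 0.08 × 7.38 = 5.7224 + 0.5904 = 6.31

6.31%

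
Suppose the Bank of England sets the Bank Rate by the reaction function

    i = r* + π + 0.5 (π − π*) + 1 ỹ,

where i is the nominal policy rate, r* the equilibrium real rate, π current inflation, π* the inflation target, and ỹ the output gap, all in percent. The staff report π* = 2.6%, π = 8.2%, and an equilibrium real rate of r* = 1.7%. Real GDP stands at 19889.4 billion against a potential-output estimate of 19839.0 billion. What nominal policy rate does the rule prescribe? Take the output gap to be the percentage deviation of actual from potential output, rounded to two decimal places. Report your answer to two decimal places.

12.95%

Output gap = 100 × (19889.4 − 19839.0) / 19839.0 = 0.25%.
i = 1.70 + 8.20 + 0.5 × (8.20 − 2.60) + 1 × 0.25
   = 1.70 + 8.2 + 2.8 + 0.25 = 12.95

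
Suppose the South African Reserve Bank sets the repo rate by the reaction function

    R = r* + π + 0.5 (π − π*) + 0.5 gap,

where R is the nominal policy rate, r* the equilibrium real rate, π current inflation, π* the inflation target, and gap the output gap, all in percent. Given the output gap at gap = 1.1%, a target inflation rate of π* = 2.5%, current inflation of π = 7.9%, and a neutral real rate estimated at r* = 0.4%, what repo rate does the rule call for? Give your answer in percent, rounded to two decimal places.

11.55%

R = 0.4 + 7.9 + 0.5 × (7.9 − 2.5) + 0.5 × 1.1
   = 0.4 + 7.9 + 2.7 + 0.55 = 11.55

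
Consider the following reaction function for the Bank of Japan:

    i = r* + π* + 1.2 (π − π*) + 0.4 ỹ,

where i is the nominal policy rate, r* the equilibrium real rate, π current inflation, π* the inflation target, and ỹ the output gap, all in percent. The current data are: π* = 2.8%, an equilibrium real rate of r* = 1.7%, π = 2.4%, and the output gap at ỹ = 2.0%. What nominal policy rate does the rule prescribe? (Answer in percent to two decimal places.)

i = 1.7 + 2.8 + 1.2 × (2.4 − 2.8) + 0.4 × 2.0
   = 1.7 + 2.8 − 0.48 + 0.8 = 4.82

4.82%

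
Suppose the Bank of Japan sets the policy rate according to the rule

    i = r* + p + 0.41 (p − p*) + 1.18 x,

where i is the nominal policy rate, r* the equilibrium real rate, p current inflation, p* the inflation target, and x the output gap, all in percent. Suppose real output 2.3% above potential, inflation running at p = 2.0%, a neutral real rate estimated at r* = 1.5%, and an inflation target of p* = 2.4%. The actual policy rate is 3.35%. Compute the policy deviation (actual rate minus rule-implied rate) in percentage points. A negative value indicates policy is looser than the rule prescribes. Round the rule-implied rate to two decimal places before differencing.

-2.70 pp

Output 2.3% above potential → x = 2.3.
i = 1.5 + 2.0 + 0.41 × (2.0 − 2.4) + 1.18 × 2.3
   = 1.5 + 2 − 0.164 + 2.714 = 6.05
Deviation = 3.35 − 6.05 = -2.70 pp.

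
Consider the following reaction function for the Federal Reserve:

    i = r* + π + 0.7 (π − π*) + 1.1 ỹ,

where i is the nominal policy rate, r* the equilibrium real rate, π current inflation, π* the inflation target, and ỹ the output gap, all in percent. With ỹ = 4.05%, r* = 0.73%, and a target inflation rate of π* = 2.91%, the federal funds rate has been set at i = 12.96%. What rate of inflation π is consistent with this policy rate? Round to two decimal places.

Collecting π: i = r* + (1 + 0.7) π − 0.7 π* + 1.1 ỹ
1.7 π = 12.96 − 0.73 + 0.7 × 2.91 − 1.1 × 4.05 = 9.812
π = 9.812 / 1.7 = 5.77

5.77%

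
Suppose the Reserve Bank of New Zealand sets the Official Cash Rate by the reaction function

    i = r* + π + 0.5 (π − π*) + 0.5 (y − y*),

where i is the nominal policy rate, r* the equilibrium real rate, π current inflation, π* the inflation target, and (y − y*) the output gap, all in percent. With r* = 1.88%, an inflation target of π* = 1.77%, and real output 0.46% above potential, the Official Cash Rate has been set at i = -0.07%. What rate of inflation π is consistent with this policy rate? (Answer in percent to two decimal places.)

-0.86%

Output 0.46% above potential → (y − y*) = 0.46.
Collecting π: i = r* + (1 + 0.5) π − 0.5 π* + 0.5 (y − y*)
1.5 π = -0.07 − 1.88 + 0.5 × 1.77 − 0.5 × 0.46 = -1.295
π = -1.295 / 1.5 = -0.86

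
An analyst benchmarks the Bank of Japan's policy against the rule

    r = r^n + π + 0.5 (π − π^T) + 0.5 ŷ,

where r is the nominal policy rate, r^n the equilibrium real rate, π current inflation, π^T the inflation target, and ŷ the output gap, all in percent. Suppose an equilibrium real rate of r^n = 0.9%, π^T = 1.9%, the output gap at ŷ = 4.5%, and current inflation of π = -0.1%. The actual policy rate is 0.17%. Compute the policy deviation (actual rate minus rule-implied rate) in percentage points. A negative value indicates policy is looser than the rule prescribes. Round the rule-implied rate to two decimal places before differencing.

-1.88 pp

r = 0.9 + (-0.1) + 0.5 × (-0.1 − 1.9) + 0.5 × 4.5
   = 0.9 − 0.1 − 1 + 2.25 = 2.05
Deviation = 0.17 − 2.05 = -1.88 pp.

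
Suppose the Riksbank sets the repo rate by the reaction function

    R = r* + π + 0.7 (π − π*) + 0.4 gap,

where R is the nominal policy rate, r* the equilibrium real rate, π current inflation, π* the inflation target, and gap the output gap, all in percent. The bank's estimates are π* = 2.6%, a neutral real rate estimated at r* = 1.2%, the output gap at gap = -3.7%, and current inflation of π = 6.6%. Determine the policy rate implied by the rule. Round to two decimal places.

R = 1.2 + 6.6 + 0.7 × (6.6 − 2.6) + 0.4 × (-3.7)
   = 1.2 + 6.6 + 2.8 − 1.48 = 9.12

9.12%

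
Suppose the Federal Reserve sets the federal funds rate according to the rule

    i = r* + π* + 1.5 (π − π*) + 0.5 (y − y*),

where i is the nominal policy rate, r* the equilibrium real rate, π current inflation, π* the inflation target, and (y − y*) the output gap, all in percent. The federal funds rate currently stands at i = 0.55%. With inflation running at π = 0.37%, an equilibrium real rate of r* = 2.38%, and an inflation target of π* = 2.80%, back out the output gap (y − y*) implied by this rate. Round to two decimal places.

0.5 (y − y*) = 0.55 − 2.38 − 2.80 − 1.5 × (0.37 − 2.80) = -0.985
(y − y*) = -0.985 / 0.5 = -1.97

-1.97%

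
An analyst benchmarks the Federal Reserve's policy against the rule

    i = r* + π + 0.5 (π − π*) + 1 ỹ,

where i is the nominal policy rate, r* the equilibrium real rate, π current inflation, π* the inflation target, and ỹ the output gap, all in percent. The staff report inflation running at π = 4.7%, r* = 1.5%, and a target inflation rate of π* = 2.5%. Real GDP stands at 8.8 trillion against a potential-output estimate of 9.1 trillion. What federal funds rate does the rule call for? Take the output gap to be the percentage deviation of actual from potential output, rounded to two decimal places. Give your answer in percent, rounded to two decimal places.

4.00%

Output gap = 100 × (8.8 − 9.1) / 9.1 = -3.30%.
i = 1.50 + 4.70 + 0.5 × (4.70 − 2.50) + 1 × (-3.30)
   = 1.50 + 4.7 + 1.1 − 3.3 = 4.00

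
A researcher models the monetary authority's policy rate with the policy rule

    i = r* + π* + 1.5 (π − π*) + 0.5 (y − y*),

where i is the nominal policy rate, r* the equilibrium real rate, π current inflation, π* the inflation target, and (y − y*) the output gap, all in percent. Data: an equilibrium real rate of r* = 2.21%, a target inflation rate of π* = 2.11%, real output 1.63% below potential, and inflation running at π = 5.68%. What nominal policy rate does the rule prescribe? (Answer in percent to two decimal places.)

Output 1.63% below potential → (y − y*) = -1.63.
i = 2.21 + 2.11 + 1.5 × (5.68 − 2.11) + 0.5 × (-1.63)
   = 2.21 + 2.11 + 5.355 − 0.815 = 8.86

8.86%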